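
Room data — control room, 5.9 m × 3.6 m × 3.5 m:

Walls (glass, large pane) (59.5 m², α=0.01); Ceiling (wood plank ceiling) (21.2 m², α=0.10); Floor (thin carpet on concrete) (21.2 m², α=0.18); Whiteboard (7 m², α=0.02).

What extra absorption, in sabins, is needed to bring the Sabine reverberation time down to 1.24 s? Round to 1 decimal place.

A₁ = Σ Sᵢαᵢ = 59.5×0.01 + 21.2×0.10 + 21.2×0.18 + 7×0.02 = 6.671 sabins.
V = 74.34 m³. Required absorption A₂ = 0.161 × 74.34 / 1.24 = 9.652 sabins.
ΔA = A₂ − A₁ = 9.652 − 6.671 = 3.0 sabins.

3.0 sabins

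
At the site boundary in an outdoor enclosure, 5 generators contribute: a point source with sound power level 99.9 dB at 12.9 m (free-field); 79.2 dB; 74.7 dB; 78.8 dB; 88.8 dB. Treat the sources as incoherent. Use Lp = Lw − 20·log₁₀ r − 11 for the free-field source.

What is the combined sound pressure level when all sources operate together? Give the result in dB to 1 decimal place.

89.8 dB

Source at 12.9 m: Lp = 99.9 − 20·log₁₀(12.9) − 11 = 66.7 dB.
Σ 10^(Lᵢ/10) = 9.518e+08.
L_total = 10·log₁₀(9.518e+08) = 89.8 dB.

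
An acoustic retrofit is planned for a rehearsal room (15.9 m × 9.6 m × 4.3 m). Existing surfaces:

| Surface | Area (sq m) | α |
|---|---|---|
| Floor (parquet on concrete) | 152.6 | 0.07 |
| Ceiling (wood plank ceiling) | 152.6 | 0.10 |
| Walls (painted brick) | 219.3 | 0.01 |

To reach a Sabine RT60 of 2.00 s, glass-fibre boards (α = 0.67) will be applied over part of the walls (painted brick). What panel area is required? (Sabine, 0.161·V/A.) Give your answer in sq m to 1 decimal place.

A₁ = Σ Sᵢαᵢ = 152.6×0.07 + 152.6×0.10 + 219.3×0.01 = 28.135 sabins.
V = 656.352 m³. Target absorption A₂ = 0.161 × 656.352 / 2.00 = 52.836 sabins.
Absorption to add: 52.836 − 28.135 = 24.701 sabins.
Each sq m of panel replacing the walls (painted brick) adds (0.67 − 0.01) = 0.66 sabins.
Panel area = 24.701 / 0.66 = 37.4 sq m.

37.4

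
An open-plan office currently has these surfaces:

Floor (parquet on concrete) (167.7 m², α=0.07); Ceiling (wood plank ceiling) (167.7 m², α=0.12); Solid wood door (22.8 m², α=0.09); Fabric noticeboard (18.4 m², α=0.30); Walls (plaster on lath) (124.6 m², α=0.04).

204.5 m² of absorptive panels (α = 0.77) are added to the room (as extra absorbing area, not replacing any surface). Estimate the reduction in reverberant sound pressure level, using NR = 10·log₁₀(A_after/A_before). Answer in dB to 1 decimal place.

6.6 dB

A_before = Σ Sᵢαᵢ = 167.7·0.07 + 167.7·0.12 + 22.8·0.09 + 18.4·0.30 + 124.6·0.04 = 44.419 sabins.
Added absorption = 204.5 × 0.77 = 157.465 sabins.
A_after = 44.419 + 157.465 = 201.884 sabins.
NR = 10·log₁₀(201.884/44.419) = 6.6 dB.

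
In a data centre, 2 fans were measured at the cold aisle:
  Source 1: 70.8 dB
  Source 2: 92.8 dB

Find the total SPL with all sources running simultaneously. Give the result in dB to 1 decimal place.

92.8 dB

Sum in the linear (power) domain: Σ 10^(Lᵢ/10) = 10^(70.8/10) + 10^(92.8/10) = 1.917e+09.
Back to dB: 10·log₁₀ Σ = 92.8 dB.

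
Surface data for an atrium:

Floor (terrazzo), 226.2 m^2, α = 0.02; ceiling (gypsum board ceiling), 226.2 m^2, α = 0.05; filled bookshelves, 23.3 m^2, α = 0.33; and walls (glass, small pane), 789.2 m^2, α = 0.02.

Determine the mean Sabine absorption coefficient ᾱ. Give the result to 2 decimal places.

0.03

Total surface area S = 1264.9 m^2.
A = 226.2*0.02 + 226.2*0.05 + 23.3*0.33 + 789.2*0.02 = 39.307 sabins.
ᾱ = 39.307 / 1264.9 = 0.03.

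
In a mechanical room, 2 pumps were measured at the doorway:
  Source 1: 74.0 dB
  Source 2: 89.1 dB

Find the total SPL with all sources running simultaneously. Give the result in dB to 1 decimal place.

89.2 dB

Sum in the linear (power) domain: Σ 10^(Lᵢ/10) = 10^(74.0/10) + 10^(89.1/10) = 8.379e+08.
Back to dB: 10·log₁₀ Σ = 89.2 dB.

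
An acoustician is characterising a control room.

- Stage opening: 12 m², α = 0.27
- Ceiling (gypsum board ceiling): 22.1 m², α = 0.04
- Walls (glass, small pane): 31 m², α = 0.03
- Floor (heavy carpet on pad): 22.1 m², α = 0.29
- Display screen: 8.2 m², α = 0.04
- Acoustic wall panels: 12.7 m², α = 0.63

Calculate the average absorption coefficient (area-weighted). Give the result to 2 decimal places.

0.18

Total surface area S = 108.1 m².
A = 12·0.27 + 22.1·0.04 + 31·0.03 + 22.1·0.29 + 8.2·0.04 + 12.7·0.63 = 19.792 sabins.
ᾱ = 19.792 / 108.1 = 0.18.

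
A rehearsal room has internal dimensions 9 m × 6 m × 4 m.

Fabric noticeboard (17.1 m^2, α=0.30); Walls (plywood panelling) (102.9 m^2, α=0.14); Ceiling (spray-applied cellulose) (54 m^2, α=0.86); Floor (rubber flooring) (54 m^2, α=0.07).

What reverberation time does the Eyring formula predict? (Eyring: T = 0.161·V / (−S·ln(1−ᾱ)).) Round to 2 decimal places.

S = Σ Sᵢ = 228.0 m^2.
Σ(Sᵢαᵢ) = 17.1×0.30 + 102.9×0.14 + 54×0.86 + 54×0.07 = 69.756.
Mean coefficient ᾱ = A/S = 0.3059.
−S·ln(1−ᾱ) = −228.0 × ln(1 − 0.3059) = 83.252.
V = 9 × 6 × 4 = 216 m³.
T = 0.161·V/[−S·ln(1−ᾱ)] = 0.161·216/83.252 = 0.42 s.

0.42 s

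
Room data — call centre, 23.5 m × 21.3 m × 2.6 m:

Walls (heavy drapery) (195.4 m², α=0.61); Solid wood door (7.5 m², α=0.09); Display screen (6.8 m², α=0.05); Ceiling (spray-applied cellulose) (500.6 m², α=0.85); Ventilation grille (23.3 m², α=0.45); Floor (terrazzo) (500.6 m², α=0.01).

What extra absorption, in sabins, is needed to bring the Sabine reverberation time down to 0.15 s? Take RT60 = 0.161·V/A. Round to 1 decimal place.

835.7 sabins

A₁ = Σ Sᵢαᵢ = 195.4×0.61 + 7.5×0.09 + 6.8×0.05 + 500.6×0.85 + 23.3×0.45 + 500.6×0.01 = 561.210 sabins.
V = 1301.43 m³. Required absorption A₂ = 0.161 × 1301.43 / 0.15 = 1396.868 sabins.
Shortfall: 1396.868 − 561.210 = 835.7 sabins.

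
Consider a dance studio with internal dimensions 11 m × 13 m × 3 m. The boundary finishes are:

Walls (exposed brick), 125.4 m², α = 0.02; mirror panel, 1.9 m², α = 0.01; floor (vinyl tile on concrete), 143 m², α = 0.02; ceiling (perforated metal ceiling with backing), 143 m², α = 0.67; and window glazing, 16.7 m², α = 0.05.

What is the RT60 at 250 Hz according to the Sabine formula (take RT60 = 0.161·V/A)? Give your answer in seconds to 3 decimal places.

0.677 s

Equivalent absorption area: A = 125.4*0.02 + 1.9*0.01 + 143*0.02 + 143*0.67 + 16.7*0.05 = 102.032 m².
Room volume: 429 m³.
T = 0.161 V/A = 0.161·429/102.032 = 0.677 s.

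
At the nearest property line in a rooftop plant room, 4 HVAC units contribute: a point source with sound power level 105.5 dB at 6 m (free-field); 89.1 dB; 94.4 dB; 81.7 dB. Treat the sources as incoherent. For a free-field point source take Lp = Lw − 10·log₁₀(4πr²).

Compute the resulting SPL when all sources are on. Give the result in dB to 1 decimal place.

Source at 6 m: Lp = 105.5 − 10·log₁₀(4π·6²) = 105.5 − 10·log₁₀(452.389) = 78.9 dB.
Converting to relative power and adding: 10^(78.9/10) + 10^(89.1/10) + 10^(94.4/10) + 10^(81.7/10) = 3.793e+09.
L_total = 10·log₁₀(3.793e+09) = 95.8 dB.

95.8 dB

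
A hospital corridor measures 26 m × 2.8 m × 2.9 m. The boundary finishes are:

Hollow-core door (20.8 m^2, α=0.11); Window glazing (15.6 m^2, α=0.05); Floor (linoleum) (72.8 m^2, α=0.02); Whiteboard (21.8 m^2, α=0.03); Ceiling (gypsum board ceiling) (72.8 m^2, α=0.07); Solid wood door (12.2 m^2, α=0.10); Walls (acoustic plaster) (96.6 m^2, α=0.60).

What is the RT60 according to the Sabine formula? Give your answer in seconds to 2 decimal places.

0.49 sec

A = Σ Sᵢαᵢ = 20.8*0.11 + 15.6*0.05 + 72.8*0.02 + 21.8*0.03 + 72.8*0.07 + 12.2*0.10 + 96.6*0.60 = 69.454 sabins.
Volume V = 26 × 2.8 × 2.9 = 211.12 m³.
Sabine: RT60 = 0.161 × 211.12 / 69.454 = 0.49 s.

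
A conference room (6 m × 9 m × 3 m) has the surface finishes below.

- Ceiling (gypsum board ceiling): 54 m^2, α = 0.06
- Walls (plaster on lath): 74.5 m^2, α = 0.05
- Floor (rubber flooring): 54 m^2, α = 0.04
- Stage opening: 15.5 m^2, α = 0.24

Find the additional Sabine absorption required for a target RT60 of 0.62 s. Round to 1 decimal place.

Equivalent absorption area: A₁ = 54*0.06 + 74.5*0.05 + 54*0.04 + 15.5*0.24 = 12.845 m^2.
For T = 0.62 s, need A₂ = 0.161·V/T = 0.161·162/0.62 = 42.068 sabins.
ΔA = A₂ − A₁ = 42.068 − 12.845 = 29.2 sabins.

29.2 sabins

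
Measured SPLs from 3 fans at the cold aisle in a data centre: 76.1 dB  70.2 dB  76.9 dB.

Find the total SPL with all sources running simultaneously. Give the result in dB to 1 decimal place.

80.0 dB

Sum in the linear (power) domain: Σ 10^(Lᵢ/10) = 10^(76.1/10) + 10^(70.2/10) + 10^(76.9/10) = 1.002e+08.
Back to dB: 10·log₁₀ Σ = 80.0 dB.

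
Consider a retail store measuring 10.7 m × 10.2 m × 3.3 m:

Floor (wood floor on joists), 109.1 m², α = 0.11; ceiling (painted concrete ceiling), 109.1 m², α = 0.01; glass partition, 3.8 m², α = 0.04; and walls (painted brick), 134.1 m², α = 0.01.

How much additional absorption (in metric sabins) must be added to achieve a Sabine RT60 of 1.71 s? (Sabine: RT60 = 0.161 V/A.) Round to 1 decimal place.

A₁ = Σ Sᵢαᵢ = 109.1·0.11 + 109.1·0.01 + 3.8·0.04 + 134.1·0.01 = 14.585 sabins.
V = 360.162 m³. Required absorption A₂ = 0.161 × 360.162 / 1.71 = 33.910 sabins.
ΔA = A₂ − A₁ = 33.910 − 14.585 = 19.3 sabins.

19.3 sabins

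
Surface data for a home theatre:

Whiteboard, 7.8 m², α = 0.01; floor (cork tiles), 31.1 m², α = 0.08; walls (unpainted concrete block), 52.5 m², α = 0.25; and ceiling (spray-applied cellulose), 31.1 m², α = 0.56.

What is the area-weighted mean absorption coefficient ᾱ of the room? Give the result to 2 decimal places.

0.27

S = Σ Sᵢ = 7.8 + 31.1 + 52.5 + 31.1 = 122.5 m².
Σ(Sᵢαᵢ) = 7.8×0.01 + 31.1×0.08 + 52.5×0.25 + 31.1×0.56 = 33.107.
ᾱ = 33.107 / 122.5 = 0.27.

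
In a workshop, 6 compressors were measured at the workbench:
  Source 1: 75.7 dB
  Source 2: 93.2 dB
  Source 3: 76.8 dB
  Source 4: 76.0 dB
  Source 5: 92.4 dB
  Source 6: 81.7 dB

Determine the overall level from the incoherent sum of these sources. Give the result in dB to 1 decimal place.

Converting to relative power and adding: 10^(75.7/10) + 10^(93.2/10) + 10^(76.8/10) + 10^(76.0/10) + 10^(92.4/10) + 10^(81.7/10) = 4.1e+09.
L_total = 10·log₁₀(4.1e+09) = 96.1 dB.

96.1 dB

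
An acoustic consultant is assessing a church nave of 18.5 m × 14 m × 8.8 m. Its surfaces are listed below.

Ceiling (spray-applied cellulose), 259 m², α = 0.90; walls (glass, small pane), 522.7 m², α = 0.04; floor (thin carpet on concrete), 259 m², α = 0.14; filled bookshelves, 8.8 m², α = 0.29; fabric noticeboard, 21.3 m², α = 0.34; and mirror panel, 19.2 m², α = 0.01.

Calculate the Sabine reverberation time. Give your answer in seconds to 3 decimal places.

Equivalent absorption area: A = 259×0.90 + 522.7×0.04 + 259×0.14 + 8.8×0.29 + 21.3×0.34 + 19.2×0.01 = 300.254 m².
V = 18.5·14·8.8 = 2279.2 m³.
T = 0.161 V/A = 0.161·2279.2/300.254 = 1.222 s.

1.222 s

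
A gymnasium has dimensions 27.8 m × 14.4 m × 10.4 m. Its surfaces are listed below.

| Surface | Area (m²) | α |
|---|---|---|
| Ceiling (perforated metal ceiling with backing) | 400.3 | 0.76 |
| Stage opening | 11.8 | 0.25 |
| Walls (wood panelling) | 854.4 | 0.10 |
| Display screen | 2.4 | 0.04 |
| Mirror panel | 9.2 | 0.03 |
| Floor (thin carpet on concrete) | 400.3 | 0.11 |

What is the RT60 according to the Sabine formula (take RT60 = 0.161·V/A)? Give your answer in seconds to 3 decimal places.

Summing Sᵢαᵢ: 304.228 + 2.950 + 85.440 + 0.096 + 0.276 + 44.033 → A = 437.023 sabins.
Volume V = 27.8 × 14.4 × 10.4 = 4163.328 m³.
T = 0.161 V/A = 0.161·4163.328/437.023 = 1.534 s.

1.534 seconds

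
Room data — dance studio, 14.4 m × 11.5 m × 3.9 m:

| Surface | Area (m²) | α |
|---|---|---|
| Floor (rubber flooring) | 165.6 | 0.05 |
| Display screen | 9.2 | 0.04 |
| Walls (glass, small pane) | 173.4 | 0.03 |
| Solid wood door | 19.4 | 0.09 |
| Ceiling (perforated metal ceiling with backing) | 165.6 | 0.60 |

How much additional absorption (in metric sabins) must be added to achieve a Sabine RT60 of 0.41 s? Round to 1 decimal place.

Total absorption A₁ = 165.6×0.05 + 9.2×0.04 + 173.4×0.03 + 19.4×0.09 + 165.6×0.60
  = 8.280 + 0.368 + 5.202 + 1.746 + 99.360 = 114.956 m² sabins.
V = 645.84 m³. Required absorption A₂ = 0.161 × 645.84 / 0.41 = 253.610 sabins.
Additional absorption ΔA = 253.610 − 114.956 = 138.7 sabins.

138.7 sabins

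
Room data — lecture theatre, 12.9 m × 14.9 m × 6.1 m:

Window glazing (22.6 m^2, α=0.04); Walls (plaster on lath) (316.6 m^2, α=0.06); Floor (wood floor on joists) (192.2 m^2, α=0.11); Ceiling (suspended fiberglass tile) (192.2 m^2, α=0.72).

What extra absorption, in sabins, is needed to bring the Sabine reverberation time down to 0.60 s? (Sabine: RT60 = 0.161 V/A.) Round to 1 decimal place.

Equivalent absorption area: A₁ = 22.6·0.04 + 316.6·0.06 + 192.2·0.11 + 192.2·0.72 = 179.426 m^2.
V = 1172.481 m³. Required absorption A₂ = 0.161 × 1172.481 / 0.60 = 314.616 sabins.
ΔA = A₂ − A₁ = 314.616 − 179.426 = 135.2 sabins.

135.2 sabins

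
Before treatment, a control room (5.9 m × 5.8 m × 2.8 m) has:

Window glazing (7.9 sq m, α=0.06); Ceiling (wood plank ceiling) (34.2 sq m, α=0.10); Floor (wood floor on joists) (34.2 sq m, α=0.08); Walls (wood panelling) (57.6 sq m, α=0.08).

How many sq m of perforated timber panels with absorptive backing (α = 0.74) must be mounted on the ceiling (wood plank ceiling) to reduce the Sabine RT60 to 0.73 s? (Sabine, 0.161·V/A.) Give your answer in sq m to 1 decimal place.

15.5

Equivalent absorption area: A₁ = 7.9·0.06 + 34.2·0.10 + 34.2·0.08 + 57.6·0.08 = 11.238 sq m.
Required A₂ = 0.161·95.816/0.73 = 21.132 sabins.
Absorption to add: 21.132 − 11.238 = 9.894 sabins.
Each sq m of panel replacing the ceiling (wood plank ceiling) adds (0.74 − 0.10) = 0.64 sabins.
Panel area = 9.894 / 0.64 = 15.5 sq m.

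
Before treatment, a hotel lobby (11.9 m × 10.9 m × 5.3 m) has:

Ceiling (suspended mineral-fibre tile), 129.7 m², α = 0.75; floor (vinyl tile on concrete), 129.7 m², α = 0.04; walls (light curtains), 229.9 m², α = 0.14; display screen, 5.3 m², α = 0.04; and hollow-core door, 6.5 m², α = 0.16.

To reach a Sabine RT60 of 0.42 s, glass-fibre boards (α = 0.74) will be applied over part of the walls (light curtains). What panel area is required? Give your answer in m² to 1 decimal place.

A₁ = Σ Sᵢαᵢ = 129.7×0.75 + 129.7×0.04 + 229.9×0.14 + 5.3×0.04 + 6.5×0.16 = 135.901 sabins.
Required A₂ = 0.161·687.463/0.42 = 263.527 sabins.
ΔA needed = 263.527 − 135.901 = 127.626 sabins.
Net gain per m²: Δα = 0.74 − 0.14 = 0.60.
Panel area = 127.626 / 0.60 = 212.7 m².

212.7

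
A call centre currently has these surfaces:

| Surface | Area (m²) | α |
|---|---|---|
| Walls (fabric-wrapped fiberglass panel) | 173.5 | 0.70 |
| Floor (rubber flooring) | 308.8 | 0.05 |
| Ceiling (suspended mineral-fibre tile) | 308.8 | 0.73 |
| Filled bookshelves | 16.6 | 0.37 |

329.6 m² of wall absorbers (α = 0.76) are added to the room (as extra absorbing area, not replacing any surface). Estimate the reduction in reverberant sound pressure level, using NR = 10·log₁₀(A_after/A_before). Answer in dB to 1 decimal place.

2.3 dB

Equivalent absorption area: A_before = 173.5*0.70 + 308.8*0.05 + 308.8*0.73 + 16.6*0.37 = 368.456 m².
Added absorption = 329.6 × 0.76 = 250.496 sabins.
New total A_after = 618.952 sabins.
NR = 10·log₁₀(618.952/368.456) = 2.3 dB.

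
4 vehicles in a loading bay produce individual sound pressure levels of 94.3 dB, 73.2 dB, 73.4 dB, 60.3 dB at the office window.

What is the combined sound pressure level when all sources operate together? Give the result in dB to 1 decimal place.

94.4 dB

Converting to relative power and adding: 10^(94.3/10) + 10^(73.2/10) + 10^(73.4/10) + 10^(60.3/10) = 2.735e+09.
Back to dB: 10·log₁₀ Σ = 94.4 dB.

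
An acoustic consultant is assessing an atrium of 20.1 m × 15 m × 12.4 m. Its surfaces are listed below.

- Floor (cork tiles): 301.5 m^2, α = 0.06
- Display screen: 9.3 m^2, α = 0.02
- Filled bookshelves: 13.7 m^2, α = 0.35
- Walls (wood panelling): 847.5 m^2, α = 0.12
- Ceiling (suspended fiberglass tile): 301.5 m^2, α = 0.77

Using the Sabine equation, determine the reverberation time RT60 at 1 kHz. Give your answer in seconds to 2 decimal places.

A = Σ Sᵢαᵢ = 301.5×0.06 + 9.3×0.02 + 13.7×0.35 + 847.5×0.12 + 301.5×0.77 = 356.926 sabins.
V = 20.1·15·12.4 = 3738.6 m³.
T = 0.161 V/A = 0.161·3738.6/356.926 = 1.69 s.

1.69 s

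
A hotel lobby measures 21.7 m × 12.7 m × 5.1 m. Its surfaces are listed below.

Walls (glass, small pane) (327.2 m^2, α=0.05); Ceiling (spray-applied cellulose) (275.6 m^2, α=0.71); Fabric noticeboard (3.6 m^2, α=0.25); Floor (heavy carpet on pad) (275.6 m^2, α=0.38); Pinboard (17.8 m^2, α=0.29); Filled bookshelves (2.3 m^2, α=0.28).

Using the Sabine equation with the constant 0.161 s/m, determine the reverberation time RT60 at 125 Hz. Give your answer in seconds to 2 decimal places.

Summing Sᵢαᵢ: 16.360 + 195.676 + 0.900 + 104.728 + 5.162 + 0.644 → A = 323.470 sabins.
Room volume: 1405.509 m³.
RT60 = 0.161 · V / A = 0.161 × 1405.509 / 323.470 = 0.70 s.

0.70 s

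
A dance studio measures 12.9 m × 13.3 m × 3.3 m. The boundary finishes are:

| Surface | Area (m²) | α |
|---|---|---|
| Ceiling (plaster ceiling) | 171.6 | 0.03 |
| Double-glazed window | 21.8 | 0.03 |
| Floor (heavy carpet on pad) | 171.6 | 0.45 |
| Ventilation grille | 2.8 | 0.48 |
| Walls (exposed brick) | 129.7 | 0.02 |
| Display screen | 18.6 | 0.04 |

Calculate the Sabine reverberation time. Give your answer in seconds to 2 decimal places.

Summing Sᵢαᵢ: 5.148 + 0.654 + 77.220 + 1.344 + 2.594 + 0.744 → A = 87.704 sabins.
Volume V = 12.9 × 13.3 × 3.3 = 566.181 m³.
T = 0.161 V/A = 0.161·566.181/87.704 = 1.04 s.

1.04 seconds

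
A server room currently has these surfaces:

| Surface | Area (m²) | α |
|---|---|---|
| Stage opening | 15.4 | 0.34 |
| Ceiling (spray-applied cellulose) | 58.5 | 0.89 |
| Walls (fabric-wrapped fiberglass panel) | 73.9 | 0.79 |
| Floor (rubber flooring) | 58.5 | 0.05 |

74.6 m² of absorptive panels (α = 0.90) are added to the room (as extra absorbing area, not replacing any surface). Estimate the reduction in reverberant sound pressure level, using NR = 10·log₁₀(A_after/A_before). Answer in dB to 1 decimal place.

1.9 dB

Total absorption A_before = 15.4·0.34 + 58.5·0.89 + 73.9·0.79 + 58.5·0.05
  = 5.236 + 52.065 + 58.381 + 2.925 = 118.607 m² sabins.
Added absorption = 74.6 × 0.90 = 67.140 sabins.
New total A_after = 185.747 sabins.
Reduction = 10 log₁₀(A_after/A_before) = 10 log₁₀(1.5661) = 1.9 dB.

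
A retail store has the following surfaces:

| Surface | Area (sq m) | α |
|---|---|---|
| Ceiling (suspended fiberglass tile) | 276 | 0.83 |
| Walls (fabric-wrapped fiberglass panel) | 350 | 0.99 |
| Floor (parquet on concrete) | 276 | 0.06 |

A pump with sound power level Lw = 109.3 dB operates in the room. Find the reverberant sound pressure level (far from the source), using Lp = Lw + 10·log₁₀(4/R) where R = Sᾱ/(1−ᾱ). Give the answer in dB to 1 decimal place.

83.0 dB

Σ(Sᵢαᵢ) = 276×0.83 + 350×0.99 + 276×0.06 = 592.140; total area S = 902.0 sq m.
ᾱ = 592.140/902.0 = 0.6565; R = Sᾱ/(1−ᾱ) = 592.140/(1−0.6565) = 1723.843 sq m.
Lp = Lw + 10 log₁₀(4/R) = 109.3 -26.34 = 83.0 dB.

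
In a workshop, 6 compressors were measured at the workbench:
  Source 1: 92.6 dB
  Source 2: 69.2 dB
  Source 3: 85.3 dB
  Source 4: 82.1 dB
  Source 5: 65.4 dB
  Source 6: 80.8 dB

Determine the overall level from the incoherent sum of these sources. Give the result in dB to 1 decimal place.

93.9 dB

Converting to relative power and adding: 10^(92.6/10) + 10^(69.2/10) + 10^(85.3/10) + 10^(82.1/10) + 10^(65.4/10) + 10^(80.8/10) = 2.453e+09.
L_total = 10·log₁₀(2.453e+09) = 93.9 dB.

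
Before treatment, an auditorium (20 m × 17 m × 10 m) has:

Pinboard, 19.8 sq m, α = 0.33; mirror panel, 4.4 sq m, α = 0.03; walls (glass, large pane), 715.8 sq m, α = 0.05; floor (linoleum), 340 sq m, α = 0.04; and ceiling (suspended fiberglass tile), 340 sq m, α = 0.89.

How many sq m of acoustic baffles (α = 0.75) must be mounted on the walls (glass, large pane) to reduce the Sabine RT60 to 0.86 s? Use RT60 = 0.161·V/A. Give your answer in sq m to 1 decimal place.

A₁ = Σ Sᵢαᵢ = 19.8×0.33 + 4.4×0.03 + 715.8×0.05 + 340×0.04 + 340×0.89 = 358.656 sabins.
Required A₂ = 0.161·3400/0.86 = 636.512 sabins.
ΔA needed = 636.512 − 358.656 = 277.856 sabins.
Each sq m of panel replacing the walls (glass, large pane) adds (0.75 − 0.05) = 0.70 sabins.
Area = ΔA/Δα = 277.856/0.70 = 396.9 sq m.

396.9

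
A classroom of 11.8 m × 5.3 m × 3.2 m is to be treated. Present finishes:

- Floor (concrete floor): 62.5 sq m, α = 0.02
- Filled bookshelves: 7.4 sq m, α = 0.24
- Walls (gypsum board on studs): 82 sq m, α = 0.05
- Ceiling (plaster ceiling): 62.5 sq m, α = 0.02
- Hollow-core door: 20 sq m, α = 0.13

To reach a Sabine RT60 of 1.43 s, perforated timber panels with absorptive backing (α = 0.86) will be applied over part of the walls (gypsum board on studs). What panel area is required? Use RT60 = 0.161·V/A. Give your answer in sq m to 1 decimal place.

14.3

A₁ = Σ Sᵢαᵢ = 62.5·0.02 + 7.4·0.24 + 82·0.05 + 62.5·0.02 + 20·0.13 = 10.976 sabins.
V = 200.128 m³. Target absorption A₂ = 0.161 × 200.128 / 1.43 = 22.532 sabins.
ΔA needed = 22.532 − 10.976 = 11.556 sabins.
Net gain per sq m: Δα = 0.86 − 0.05 = 0.81.
Area = ΔA/Δα = 11.556/0.81 = 14.3 sq m.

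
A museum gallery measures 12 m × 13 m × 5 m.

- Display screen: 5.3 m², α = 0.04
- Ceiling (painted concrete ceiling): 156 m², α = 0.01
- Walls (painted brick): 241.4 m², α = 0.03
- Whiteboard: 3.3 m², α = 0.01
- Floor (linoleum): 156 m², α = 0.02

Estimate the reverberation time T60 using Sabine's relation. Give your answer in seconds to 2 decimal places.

10.32 s

Total absorption A = 5.3*0.04 + 156*0.01 + 241.4*0.03 + 3.3*0.01 + 156*0.02
  = 0.212 + 1.560 + 7.242 + 0.033 + 3.120 = 12.167 m² sabins.
V = 12·13·5 = 780 m³.
RT60 = 0.161 · V / A = 0.161 × 780 / 12.167 = 10.32 s.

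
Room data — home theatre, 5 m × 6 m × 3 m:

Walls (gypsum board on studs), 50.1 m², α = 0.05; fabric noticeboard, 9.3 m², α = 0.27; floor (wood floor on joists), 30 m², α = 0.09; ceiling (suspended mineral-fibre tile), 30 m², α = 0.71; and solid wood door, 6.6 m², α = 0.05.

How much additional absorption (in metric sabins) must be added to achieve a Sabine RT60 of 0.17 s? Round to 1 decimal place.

Summing Sᵢαᵢ: 2.505 + 2.511 + 2.700 + 21.300 + 0.330 → A₁ = 29.346 sabins.
Target A₂ = 0.161·90/0.17 = 85.235 sabins (V = 90 m³).
Additional absorption ΔA = 85.235 − 29.346 = 55.9 sabins.

55.9 sabins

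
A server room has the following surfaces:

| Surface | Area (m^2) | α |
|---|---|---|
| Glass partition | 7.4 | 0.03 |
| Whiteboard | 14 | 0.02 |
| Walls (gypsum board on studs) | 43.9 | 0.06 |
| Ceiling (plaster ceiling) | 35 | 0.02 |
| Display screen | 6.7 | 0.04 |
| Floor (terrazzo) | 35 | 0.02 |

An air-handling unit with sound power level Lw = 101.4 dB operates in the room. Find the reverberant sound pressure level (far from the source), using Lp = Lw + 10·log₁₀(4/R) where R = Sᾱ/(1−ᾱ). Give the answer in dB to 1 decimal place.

100.5 dB

A = 4.804 sabins; S = 142.0 m^2.
ᾱ = 4.804/142.0 = 0.0338; R = Sᾱ/(1−ᾱ) = 4.804/(1−0.0338) = 4.972 m^2.
Lp = Lw + 10 log₁₀(4/R) = 101.4 -0.94 = 100.5 dB.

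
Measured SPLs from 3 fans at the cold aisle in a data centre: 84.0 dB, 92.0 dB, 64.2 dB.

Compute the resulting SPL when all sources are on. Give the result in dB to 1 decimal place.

92.6 dB

Converting to relative power and adding: 10^(84.0/10) + 10^(92.0/10) + 10^(64.2/10) = 1.839e+09.
Back to dB: 10·log₁₀ Σ = 92.6 dB.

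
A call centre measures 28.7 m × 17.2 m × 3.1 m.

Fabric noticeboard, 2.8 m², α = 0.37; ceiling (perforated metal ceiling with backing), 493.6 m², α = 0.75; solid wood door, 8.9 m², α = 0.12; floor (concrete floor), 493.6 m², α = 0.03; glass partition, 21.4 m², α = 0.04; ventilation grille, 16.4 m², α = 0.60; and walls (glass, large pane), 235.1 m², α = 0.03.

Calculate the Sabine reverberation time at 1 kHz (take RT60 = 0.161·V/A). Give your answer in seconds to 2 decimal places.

Total absorption A = 2.8*0.37 + 493.6*0.75 + 8.9*0.12 + 493.6*0.03 + 21.4*0.04 + 16.4*0.60 + 235.1*0.03
  = 1.036 + 370.200 + 1.068 + 14.808 + 0.856 + 9.840 + 7.053 = 404.861 m² sabins.
Volume V = 28.7 × 17.2 × 3.1 = 1530.284 m³.
Sabine: RT60 = 0.161 × 1530.284 / 404.861 = 0.61 s.

0.61 s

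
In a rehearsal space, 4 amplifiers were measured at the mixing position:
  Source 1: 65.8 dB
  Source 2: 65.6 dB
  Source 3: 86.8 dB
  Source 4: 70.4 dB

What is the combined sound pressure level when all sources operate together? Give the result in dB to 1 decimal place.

87.0 dB

Converting to relative power and adding: 10^(65.8/10) + 10^(65.6/10) + 10^(86.8/10) + 10^(70.4/10) = 4.97e+08.
Back to dB: 10·log₁₀ Σ = 87.0 dB.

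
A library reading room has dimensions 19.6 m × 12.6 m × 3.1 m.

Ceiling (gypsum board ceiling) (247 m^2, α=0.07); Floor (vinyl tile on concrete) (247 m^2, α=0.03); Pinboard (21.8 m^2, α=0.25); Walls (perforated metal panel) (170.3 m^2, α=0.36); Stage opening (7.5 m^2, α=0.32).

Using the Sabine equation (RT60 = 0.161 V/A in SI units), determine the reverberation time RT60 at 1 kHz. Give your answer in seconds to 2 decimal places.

A = Σ Sᵢαᵢ = 247×0.07 + 247×0.03 + 21.8×0.25 + 170.3×0.36 + 7.5×0.32 = 93.858 sabins.
Room volume: 765.576 m³.
Sabine: RT60 = 0.161 × 765.576 / 93.858 = 1.31 s.

1.31 sec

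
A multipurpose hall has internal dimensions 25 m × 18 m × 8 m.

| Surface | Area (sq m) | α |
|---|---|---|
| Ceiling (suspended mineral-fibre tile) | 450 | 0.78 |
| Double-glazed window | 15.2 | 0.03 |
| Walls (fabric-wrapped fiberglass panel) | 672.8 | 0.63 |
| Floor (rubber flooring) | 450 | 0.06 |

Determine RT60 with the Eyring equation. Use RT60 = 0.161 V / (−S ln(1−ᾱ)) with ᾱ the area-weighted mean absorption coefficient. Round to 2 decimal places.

S = Σ Sᵢ = 1588.0 sq m.
Absorption A = 450·0.78 + 15.2·0.03 + 672.8·0.63 + 450·0.06 = 802.320 sabins.
Mean coefficient ᾱ = A/S = 0.5052.
Eyring denominator: −S ln(1−ᾱ) = 1117.319.
V = 25 × 18 × 8 = 3600 m³.
RT60 = 0.161 × 3600 / 1117.319 = 0.52 s.

0.52 seconds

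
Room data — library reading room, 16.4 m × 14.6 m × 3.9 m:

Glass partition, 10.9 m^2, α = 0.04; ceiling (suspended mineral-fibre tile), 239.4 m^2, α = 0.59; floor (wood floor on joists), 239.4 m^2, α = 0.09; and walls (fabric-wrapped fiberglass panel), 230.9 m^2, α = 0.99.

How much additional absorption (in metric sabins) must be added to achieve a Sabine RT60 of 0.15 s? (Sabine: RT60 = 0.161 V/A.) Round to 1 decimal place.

Total absorption A₁ = 10.9*0.04 + 239.4*0.59 + 239.4*0.09 + 230.9*0.99
  = 0.436 + 141.246 + 21.546 + 228.591 = 391.819 m^2 sabins.
V = 933.816 m³. Required absorption A₂ = 0.161 × 933.816 / 0.15 = 1002.296 sabins.
Shortfall: 1002.296 − 391.819 = 610.5 sabins.

610.5 sabins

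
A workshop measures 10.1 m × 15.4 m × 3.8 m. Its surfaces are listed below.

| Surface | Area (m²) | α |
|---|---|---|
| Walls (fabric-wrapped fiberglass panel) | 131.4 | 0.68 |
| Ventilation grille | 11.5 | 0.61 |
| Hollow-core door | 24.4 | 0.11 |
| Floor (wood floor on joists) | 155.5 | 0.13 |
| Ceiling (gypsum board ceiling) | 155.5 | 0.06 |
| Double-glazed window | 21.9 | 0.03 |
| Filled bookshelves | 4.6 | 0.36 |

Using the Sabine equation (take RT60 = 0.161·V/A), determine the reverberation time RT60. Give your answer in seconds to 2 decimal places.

0.73 sec

A = Σ Sᵢαᵢ = 131.4·0.68 + 11.5·0.61 + 24.4·0.11 + 155.5·0.13 + 155.5·0.06 + 21.9·0.03 + 4.6·0.36 = 130.909 sabins.
Room volume: 591.052 m³.
Sabine: RT60 = 0.161 × 591.052 / 130.909 = 0.73 s.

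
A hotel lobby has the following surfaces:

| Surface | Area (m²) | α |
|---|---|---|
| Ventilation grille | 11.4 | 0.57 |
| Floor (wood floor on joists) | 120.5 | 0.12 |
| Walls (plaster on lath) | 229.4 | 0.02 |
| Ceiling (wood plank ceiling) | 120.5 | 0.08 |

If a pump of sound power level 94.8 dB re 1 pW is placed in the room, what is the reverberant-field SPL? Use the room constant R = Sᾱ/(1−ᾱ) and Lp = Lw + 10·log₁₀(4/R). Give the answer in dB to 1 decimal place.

85.0 dB

Σ(Sᵢαᵢ) = 11.4·0.57 + 120.5·0.12 + 229.4·0.02 + 120.5·0.08 = 35.186; total area S = 481.8 m².
ᾱ = 35.186/481.8 = 0.0730; R = Sᾱ/(1−ᾱ) = 35.186/(1−0.0730) = 37.957 m².
Lp = Lw + 10 log₁₀(4/R) = 94.8 -9.77 = 85.0 dB.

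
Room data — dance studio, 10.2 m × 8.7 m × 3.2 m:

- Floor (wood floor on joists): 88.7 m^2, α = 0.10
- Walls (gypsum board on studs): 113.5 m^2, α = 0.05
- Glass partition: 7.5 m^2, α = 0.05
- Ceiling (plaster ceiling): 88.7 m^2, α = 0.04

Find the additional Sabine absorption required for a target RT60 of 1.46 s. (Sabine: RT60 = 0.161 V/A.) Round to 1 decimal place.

Total absorption A₁ = 88.7·0.10 + 113.5·0.05 + 7.5·0.05 + 88.7·0.04
  = 8.870 + 5.675 + 0.375 + 3.548 = 18.468 m^2 sabins.
For T = 1.46 s, need A₂ = 0.161·V/T = 0.161·283.968/1.46 = 31.314 sabins.
ΔA = A₂ − A₁ = 31.314 − 18.468 = 12.8 sabins.

12.8 sabins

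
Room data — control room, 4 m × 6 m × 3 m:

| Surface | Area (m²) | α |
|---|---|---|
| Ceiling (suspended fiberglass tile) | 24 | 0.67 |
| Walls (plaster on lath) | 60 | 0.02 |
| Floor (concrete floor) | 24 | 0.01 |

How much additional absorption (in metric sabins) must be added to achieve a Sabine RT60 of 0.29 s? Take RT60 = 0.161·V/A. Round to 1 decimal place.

22.5 sabins

Summing Sᵢαᵢ: 16.080 + 1.200 + 0.240 → A₁ = 17.520 sabins.
V = 72 m³. Required absorption A₂ = 0.161 × 72 / 0.29 = 39.972 sabins.
Shortfall: 39.972 − 17.520 = 22.5 sabins.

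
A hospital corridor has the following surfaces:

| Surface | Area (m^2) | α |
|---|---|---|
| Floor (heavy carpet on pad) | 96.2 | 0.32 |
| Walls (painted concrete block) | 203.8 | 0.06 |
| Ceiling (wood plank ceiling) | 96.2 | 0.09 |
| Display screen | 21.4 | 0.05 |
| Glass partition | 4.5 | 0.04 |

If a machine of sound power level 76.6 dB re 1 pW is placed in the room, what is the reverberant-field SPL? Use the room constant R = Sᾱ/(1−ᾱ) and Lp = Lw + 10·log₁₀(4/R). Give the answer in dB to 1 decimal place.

Σ(Sᵢαᵢ) = 96.2×0.32 + 203.8×0.06 + 96.2×0.09 + 21.4×0.05 + 4.5×0.04 = 52.920; total area S = 422.1 m^2.
ᾱ = 52.920/422.1 = 0.1254; R = Sᾱ/(1−ᾱ) = 52.920/(1−0.1254) = 60.508 m^2.
Lp = Lw + 10 log₁₀(4/R) = 76.6 -11.80 = 64.8 dB.

64.8 dB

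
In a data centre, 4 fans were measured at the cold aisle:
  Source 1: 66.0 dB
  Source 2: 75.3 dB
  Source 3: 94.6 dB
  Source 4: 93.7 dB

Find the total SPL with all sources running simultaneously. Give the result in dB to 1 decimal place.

97.2 dB

Converting to relative power and adding: 10^(66.0/10) + 10^(75.3/10) + 10^(94.6/10) + 10^(93.7/10) = 5.266e+09.
L_total = 10·log₁₀(5.266e+09) = 97.2 dB.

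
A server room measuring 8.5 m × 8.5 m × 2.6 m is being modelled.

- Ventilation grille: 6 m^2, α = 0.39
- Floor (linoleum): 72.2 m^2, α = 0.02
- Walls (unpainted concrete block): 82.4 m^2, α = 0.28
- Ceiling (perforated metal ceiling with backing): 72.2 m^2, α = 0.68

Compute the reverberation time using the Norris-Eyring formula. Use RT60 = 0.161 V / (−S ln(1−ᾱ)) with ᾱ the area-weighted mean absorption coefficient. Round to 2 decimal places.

Total surface area S = 6 + 72.2 + 82.4 + 72.2 = 232.8 m^2.
Σ(Sᵢαᵢ) = 6·0.39 + 72.2·0.02 + 82.4·0.28 + 72.2·0.68 = 75.952.
Mean coefficient ᾱ = A/S = 0.3263.
Eyring denominator: −S ln(1−ᾱ) = 91.949.
V = 8.5 × 8.5 × 2.6 = 187.85 m³.
RT60 = 0.161 × 187.85 / 91.949 = 0.33 s.

0.33 s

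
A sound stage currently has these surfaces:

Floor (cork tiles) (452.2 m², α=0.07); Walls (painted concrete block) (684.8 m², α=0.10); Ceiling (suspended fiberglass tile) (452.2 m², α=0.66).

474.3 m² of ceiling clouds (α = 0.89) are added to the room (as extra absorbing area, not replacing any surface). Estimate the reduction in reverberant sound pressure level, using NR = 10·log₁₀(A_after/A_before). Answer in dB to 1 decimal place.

3.1 dB

Total absorption A_before = 452.2*0.07 + 684.8*0.10 + 452.2*0.66
  = 31.654 + 68.480 + 298.452 = 398.586 m² sabins.
Treatment contributes 474.3·0.89 = 422.127 sabins.
A_after = 398.586 + 422.127 = 820.713 sabins.
NR = 10·log₁₀(820.713/398.586) = 3.1 dB.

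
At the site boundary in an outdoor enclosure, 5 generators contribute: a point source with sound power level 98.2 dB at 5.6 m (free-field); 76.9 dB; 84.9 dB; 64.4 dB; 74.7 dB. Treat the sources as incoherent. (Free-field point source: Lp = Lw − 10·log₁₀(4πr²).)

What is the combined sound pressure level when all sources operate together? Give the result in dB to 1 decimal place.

86.1 dB

Source at 5.6 m: Lp = 98.2 − 10·log₁₀(4π·5.6²) = 98.2 − 10·log₁₀(394.081) = 72.2 dB.
Σ 10^(Lᵢ/10) = 4.069e+08.
Back to dB: 10·log₁₀ Σ = 86.1 dB.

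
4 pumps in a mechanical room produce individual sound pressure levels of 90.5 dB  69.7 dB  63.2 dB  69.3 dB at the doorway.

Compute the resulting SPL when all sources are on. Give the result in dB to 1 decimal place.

90.6 dB

Sum in the linear (power) domain: Σ 10^(Lᵢ/10) = 10^(90.5/10) + 10^(69.7/10) + 10^(63.2/10) + 10^(69.3/10) = 1.142e+09.
L_total = 10·log₁₀(1.142e+09) = 90.6 dB.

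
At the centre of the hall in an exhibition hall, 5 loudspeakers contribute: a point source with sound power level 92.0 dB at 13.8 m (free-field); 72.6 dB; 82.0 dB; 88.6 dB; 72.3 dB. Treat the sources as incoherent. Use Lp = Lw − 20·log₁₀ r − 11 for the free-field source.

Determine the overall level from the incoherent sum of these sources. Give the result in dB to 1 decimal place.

Source at 13.8 m: Lp = 92.0 − 20·log₁₀(13.8) − 11 = 58.2 dB.
Converting to relative power and adding: 10^(58.2/10) + 10^(72.6/10) + 10^(82.0/10) + 10^(88.6/10) + 10^(72.3/10) = 9.188e+08.
Combined level = 10 log₁₀(9.188e+08) = 89.6 dB.

89.6 dB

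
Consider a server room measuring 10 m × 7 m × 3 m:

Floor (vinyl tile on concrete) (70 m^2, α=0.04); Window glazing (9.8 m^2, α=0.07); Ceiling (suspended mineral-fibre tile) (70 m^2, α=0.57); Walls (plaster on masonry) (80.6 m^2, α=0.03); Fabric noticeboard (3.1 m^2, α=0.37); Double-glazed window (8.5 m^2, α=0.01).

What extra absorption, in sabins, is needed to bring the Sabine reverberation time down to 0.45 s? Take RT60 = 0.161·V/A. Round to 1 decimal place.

28.1 sabins

Summing Sᵢαᵢ: 2.800 + 0.686 + 39.900 + 2.418 + 1.147 + 0.085 → A₁ = 47.036 sabins.
Target A₂ = 0.161·210/0.45 = 75.133 sabins (V = 210 m³).
Shortfall: 75.133 − 47.036 = 28.1 sabins.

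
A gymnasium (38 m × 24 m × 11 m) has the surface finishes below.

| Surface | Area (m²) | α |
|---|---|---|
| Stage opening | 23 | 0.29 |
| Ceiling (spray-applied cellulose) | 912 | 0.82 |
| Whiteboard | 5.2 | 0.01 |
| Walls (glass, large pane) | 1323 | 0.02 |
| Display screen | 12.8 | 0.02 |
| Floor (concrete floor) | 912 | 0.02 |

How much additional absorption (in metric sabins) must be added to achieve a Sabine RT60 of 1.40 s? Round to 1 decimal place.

354.2 sabins

Equivalent absorption area: A₁ = 23·0.29 + 912·0.82 + 5.2·0.01 + 1323·0.02 + 12.8·0.02 + 912·0.02 = 799.518 m².
For T = 1.40 s, need A₂ = 0.161·V/T = 0.161·10032/1.40 = 1153.680 sabins.
Additional absorption ΔA = 1153.680 − 799.518 = 354.2 sabins.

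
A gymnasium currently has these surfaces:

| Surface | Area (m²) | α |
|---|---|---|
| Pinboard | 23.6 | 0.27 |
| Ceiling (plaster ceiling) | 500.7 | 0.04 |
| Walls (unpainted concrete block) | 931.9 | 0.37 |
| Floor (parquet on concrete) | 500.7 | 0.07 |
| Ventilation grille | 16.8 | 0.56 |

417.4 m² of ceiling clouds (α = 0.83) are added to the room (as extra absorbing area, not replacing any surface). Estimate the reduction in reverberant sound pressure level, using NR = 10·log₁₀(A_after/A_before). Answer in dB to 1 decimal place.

Total absorption A_before = 23.6·0.27 + 500.7·0.04 + 931.9·0.37 + 500.7·0.07 + 16.8·0.56
  = 6.372 + 20.028 + 344.803 + 35.049 + 9.408 = 415.660 m² sabins.
Treatment contributes 417.4·0.83 = 346.442 sabins.
New total A_after = 762.102 sabins.
Reduction = 10 log₁₀(A_after/A_before) = 10 log₁₀(1.8335) = 2.6 dB.

2.6 dB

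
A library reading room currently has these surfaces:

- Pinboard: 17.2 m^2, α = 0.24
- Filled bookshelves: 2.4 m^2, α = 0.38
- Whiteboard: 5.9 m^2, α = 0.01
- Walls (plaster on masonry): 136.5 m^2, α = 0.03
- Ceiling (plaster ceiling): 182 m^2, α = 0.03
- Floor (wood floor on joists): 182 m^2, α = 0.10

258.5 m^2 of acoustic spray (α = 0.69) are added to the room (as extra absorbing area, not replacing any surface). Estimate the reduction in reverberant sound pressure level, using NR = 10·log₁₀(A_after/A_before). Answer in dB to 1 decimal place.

A_before = Σ Sᵢαᵢ = 17.2*0.24 + 2.4*0.38 + 5.9*0.01 + 136.5*0.03 + 182*0.03 + 182*0.10 = 32.854 sabins.
Treatment contributes 258.5·0.69 = 178.365 sabins.
A_after = 32.854 + 178.365 = 211.219 sabins.
NR = 10·log₁₀(211.219/32.854) = 8.1 dB.

8.1 dB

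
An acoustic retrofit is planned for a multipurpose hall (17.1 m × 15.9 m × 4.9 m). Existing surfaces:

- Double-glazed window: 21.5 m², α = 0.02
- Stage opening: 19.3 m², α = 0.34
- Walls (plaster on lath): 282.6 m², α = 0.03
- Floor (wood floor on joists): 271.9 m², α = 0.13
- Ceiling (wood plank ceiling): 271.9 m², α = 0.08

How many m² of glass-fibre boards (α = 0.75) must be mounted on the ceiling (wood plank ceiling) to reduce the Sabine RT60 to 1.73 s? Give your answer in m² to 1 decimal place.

76.7

Total absorption A₁ = 21.5×0.02 + 19.3×0.34 + 282.6×0.03 + 271.9×0.13 + 271.9×0.08
  = 0.430 + 6.562 + 8.478 + 35.347 + 21.752 = 72.569 m² sabins.
Required A₂ = 0.161·1332.261/1.73 = 123.985 sabins.
ΔA needed = 123.985 − 72.569 = 51.416 sabins.
Each m² of panel replacing the ceiling (wood plank ceiling) adds (0.75 − 0.08) = 0.67 sabins.
Area = ΔA/Δα = 51.416/0.67 = 76.7 m².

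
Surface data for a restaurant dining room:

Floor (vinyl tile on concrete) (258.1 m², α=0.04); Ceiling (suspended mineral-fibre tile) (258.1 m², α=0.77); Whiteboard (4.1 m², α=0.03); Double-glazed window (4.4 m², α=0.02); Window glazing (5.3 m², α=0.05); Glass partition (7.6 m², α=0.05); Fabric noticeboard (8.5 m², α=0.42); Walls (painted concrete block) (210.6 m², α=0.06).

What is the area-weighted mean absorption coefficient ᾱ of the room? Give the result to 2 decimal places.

0.30

S = Σ Sᵢ = 258.1 + 258.1 + 4.1 + 4.4 + 5.3 + 7.6 + 8.5 + 210.6 = 756.7 m².
Weighted sum Σ Sα = 226.123.
ᾱ = A/S = 0.30.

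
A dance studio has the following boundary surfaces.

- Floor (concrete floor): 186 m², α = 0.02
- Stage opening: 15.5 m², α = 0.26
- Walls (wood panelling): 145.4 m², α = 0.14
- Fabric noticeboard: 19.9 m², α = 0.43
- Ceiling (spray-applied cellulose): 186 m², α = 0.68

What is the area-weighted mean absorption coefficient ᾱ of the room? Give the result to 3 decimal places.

0.295

S = Σ Sᵢ = 186 + 15.5 + 145.4 + 19.9 + 186 = 552.8 m².
Σ(Sᵢαᵢ) = 186×0.02 + 15.5×0.26 + 145.4×0.14 + 19.9×0.43 + 186×0.68 = 163.143.
ᾱ = 163.143 / 552.8 = 0.295.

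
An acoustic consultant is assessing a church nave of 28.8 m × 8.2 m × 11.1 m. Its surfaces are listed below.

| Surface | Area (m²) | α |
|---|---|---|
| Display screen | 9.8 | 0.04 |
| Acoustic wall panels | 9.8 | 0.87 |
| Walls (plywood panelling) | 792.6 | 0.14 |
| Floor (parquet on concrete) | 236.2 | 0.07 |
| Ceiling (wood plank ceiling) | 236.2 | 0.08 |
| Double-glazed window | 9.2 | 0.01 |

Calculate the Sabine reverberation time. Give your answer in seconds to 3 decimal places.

A = Σ Sᵢαᵢ = 9.8×0.04 + 9.8×0.87 + 792.6×0.14 + 236.2×0.07 + 236.2×0.08 + 9.2×0.01 = 155.404 sabins.
Room volume: 2621.376 m³.
T = 0.161 V/A = 0.161·2621.376/155.404 = 2.716 s.

2.716 sec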